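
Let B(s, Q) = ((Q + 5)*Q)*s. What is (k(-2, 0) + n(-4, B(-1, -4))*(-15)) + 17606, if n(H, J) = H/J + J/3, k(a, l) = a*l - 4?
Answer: 17597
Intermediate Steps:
B(s, Q) = Q*s*(5 + Q) (B(s, Q) = ((5 + Q)*Q)*s = (Q*(5 + Q))*s = Q*s*(5 + Q))
k(a, l) = -4 + a*l
n(H, J) = J/3 + H/J (n(H, J) = H/J + J*(⅓) = H/J + J/3 = J/3 + H/J)
(k(-2, 0) + n(-4, B(-1, -4))*(-15)) + 17606 = ((-4 - 2*0) + ((-4*(-1)*(5 - 4))/3 - 4*1/(4*(5 - 4)))*(-15)) + 17606 = ((-4 + 0) + ((-4*(-1)*1)/3 - 4/((-4*(-1)*1)))*(-15)) + 17606 = (-4 + ((⅓)*4 - 4/4)*(-15)) + 17606 = (-4 + (4/3 - 4*¼)*(-15)) + 17606 = (-4 + (4/3 - 1)*(-15)) + 17606 = (-4 + (⅓)*(-15)) + 17606 = (-4 - 5) + 17606 = -9 + 17606 = 17597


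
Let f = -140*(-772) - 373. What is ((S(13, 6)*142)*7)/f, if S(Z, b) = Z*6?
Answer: 1092/1517 ≈ 0.71984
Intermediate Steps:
S(Z, b) = 6*Z
f = 107707 (f = 108080 - 373 = 107707)
((S(13, 6)*142)*7)/f = (((6*13)*142)*7)/107707 = ((78*142)*7)*(1/107707) = (11076*7)*(1/107707) = 77532*(1/107707) = 1092/1517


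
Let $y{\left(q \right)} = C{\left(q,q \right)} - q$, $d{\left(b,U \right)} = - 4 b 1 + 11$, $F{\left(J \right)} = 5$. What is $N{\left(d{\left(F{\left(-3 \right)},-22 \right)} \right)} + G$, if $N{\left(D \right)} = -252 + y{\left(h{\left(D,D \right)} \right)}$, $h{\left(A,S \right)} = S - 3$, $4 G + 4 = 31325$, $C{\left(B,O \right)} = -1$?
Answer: $\frac{30357}{4} \approx 7589.3$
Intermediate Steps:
$d{\left(b,U \right)} = 11 - 4 b$ ($d{\left(b,U \right)} = - 4 b + 11 = 11 - 4 b$)
$G = \frac{31321}{4}$ ($G = -1 + \frac{1}{4} \cdot 31325 = -1 + \frac{31325}{4} = \frac{31321}{4} \approx 7830.3$)
$h{\left(A,S \right)} = -3 + S$
$y{\left(q \right)} = -1 - q$
$N{\left(D \right)} = -250 - D$ ($N{\left(D \right)} = -252 - \left(-2 + D\right) = -250 - D$)
$N{\left(d{\left(F{\left(-3 \right)},-22 \right)} \right)} + G = \left(-250 - \left(11 - 20\right)\right) + \frac{31321}{4} = \left(-250 - -9\right) + \frac{31321}{4} = \left(-250 + 9\right) + \frac{31321}{4} = -241 + \frac{31321}{4} = \frac{30357}{4}$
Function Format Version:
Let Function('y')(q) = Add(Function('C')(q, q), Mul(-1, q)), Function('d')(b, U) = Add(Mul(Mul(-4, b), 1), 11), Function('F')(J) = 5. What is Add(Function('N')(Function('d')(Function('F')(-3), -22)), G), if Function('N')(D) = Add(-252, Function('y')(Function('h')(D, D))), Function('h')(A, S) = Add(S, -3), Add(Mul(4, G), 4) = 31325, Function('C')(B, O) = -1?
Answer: Rational(30357, 4) ≈ 7589.3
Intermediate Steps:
Function('d')(b, U) = Add(11, Mul(-4, b)) (Function('d')(b, U) = Add(Mul(-4, b), 11) = Add(11, Mul(-4, b)))
G = Rational(31321, 4) (G = Add(-1, Mul(Rational(1, 4), 31325)) = Add(-1, Rational(31325, 4)) = Rational(31321, 4) ≈ 7830.3)
Function('h')(A, S) = Add(-3, S)
Function('y')(q) = Add(-1, Mul(-1, q))
Function('N')(D) = Add(-250, Mul(-1, D)) (Function('N')(D) = Add(-252, Add(-1, Mul(-1, Add(-3, D)))) = Add(-252, Add(-1, Add(3, Mul(-1, D)))) = Add(-252, Add(2, Mul(-1, D))) = Add(-250, Mul(-1, D)))
Add(Function('N')(Function('d')(Function('F')(-3), -22)), G) = Add(Add(-250, Mul(-1, Add(11, Mul(-4, 5)))), Rational(31321, 4)) = Add(Add(-250, Mul(-1, Add(11, -20))), Rational(31321, 4)) = Add(Add(-250, Mul(-1, -9)), Rational(31321, 4)) = Add(Add(-250, 9), Rational(31321, 4)) = Add(-241, Rational(31321, 4)) = Rational(30357, 4)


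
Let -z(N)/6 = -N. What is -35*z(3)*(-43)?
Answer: 27090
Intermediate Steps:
z(N) = 6*N (z(N) = -(-6)*N = 6*N)
-35*z(3)*(-43) = -210*3*(-43) = -35*18*(-43) = -630*(-43) = 27090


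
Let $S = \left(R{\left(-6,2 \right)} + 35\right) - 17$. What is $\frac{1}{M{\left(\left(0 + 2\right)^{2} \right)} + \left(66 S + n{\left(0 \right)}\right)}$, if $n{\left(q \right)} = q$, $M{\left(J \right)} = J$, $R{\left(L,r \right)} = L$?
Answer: $\frac{1}{796} \approx 0.0012563$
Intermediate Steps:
$S = 12$ ($S = \left(-6 + 35\right) - 17 = 29 - 17 = 12$)
$\frac{1}{M{\left(\left(0 + 2\right)^{2} \right)} + \left(66 S + n{\left(0 \right)}\right)} = \frac{1}{\left(0 + 2\right)^{2} + \left(66 \cdot 12 + 0\right)} = \frac{1}{2^{2} + \left(792 + 0\right)} = \frac{1}{4 + 792} = \frac{1}{796}$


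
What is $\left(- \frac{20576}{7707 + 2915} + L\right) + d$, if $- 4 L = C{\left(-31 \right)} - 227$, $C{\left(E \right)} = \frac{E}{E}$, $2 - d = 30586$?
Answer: $- \frac{324283681}{10622} \approx -30529.0$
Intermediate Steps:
$d = -30584$ ($d = 2 - 30586 = -30584$)
$C{\left(E \right)} = 1$
$L = \frac{113}{2}$ ($L = - \frac{1 - 227}{4} = \left(- \frac{1}{4}\right) \left(-226\right) = \frac{113}{2} \approx 56.5$)
$\left(- \frac{20576}{7707 + 2915} + L\right) + d = \left(- \frac{20576}{7707 + 2915} + \frac{113}{2}\right) - 30584 = \left(- \frac{20576}{10622} + \frac{113}{2}\right) - 30584 = \left(\left(-20576\right) \frac{1}{10622} + \frac{113}{2}\right) - 30584 = \left(- \frac{10288}{5311} + \frac{113}{2}\right) - 30584 = \frac{579567}{10622} - 30584 = - \frac{324283681}{10622}$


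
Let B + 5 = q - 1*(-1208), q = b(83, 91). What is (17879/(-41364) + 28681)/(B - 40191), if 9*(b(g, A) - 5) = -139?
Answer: -1186343005/1613131656 ≈ -0.73543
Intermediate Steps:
b(g, A) = -94/9 (b(g, A) = 5 + (1/9)*(-139) = 5 - 139/9 = -94/9)
q = -94/9 ≈ -10.444
B = 10733/9 (B = -5 + (-94/9 - 1*(-1208)) = -5 + (-94/9 + 1208) = -5 + 10778/9 = 10733/9 ≈ 1192.6)
(17879/(-41364) + 28681)/(B - 40191) = (17879/(-41364) + 28681)/(10733/9 - 40191) = (17879*(-1/41364) + 28681)/(-350986/9) = (-17879/41364 + 28681)*(-9/350986) = (1186343005/41364)*(-9/350986) = -1186343005/1613131656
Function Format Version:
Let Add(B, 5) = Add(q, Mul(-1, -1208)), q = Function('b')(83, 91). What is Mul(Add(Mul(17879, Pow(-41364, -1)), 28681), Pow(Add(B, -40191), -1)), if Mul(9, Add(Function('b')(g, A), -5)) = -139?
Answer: Rational(-1186343005, 1613131656) ≈ -0.73543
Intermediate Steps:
Function('b')(g, A) = Rational(-94, 9) (Function('b')(g, A) = Add(5, Mul(Rational(1, 9), -139)) = Add(5, Rational(-139, 9)) = Rational(-94, 9))
q = Rational(-94, 9) ≈ -10.444
B = Rational(10733, 9) (B = Add(-5, Add(Rational(-94, 9), Mul(-1, -1208))) = Add(-5, Add(Rational(-94, 9), 1208)) = Add(-5, Rational(10778, 9)) = Rational(10733, 9) ≈ 1192.6)
Mul(Add(Mul(17879, Pow(-41364, -1)), 28681), Pow(Add(B, -40191), -1)) = Mul(Add(Mul(17879, Pow(-41364, -1)), 28681), Pow(Add(Rational(10733, 9), -40191), -1)) = Mul(Add(Mul(17879, Rational(-1, 41364)), 28681), Pow(Rational(-350986, 9), -1)) = Mul(Add(Rational(-17879, 41364), 28681), Rational(-9, 350986)) = Mul(Rational(1186343005, 41364), Rational(-9, 350986)) = Rational(-1186343005, 1613131656)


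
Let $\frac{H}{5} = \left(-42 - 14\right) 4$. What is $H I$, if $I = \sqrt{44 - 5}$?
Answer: $- 1120 \sqrt{39} \approx -6994.4$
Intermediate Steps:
$H = -1120$ ($H = 5 \left(-42 - 14\right) 4 = 5 \left(\left(-56\right) 4\right) = 5 \left(-224\right) = -1120$)
$I = \sqrt{39} \approx 6.245$
$H I = - 1120 \sqrt{39}$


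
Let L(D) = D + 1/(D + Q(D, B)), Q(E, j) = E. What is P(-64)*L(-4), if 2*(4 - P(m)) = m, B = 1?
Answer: -297/2 ≈ -148.50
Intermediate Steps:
P(m) = 4 - m/2
L(D) = D + 1/(2*D) (L(D) = D + 1/(D + D) = D + 1/(2*D))
P(-64)*L(-4) = (4 - 1/2*(-64))*(-4 + (1/2)/(-4)) = (4 + 32)*(-4 + (1/2)*(-1/4)) = 36*(-4 - 1/8) = 36*(-33/8) = -297/2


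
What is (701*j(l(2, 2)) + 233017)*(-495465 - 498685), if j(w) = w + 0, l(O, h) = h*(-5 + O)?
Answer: -227472455650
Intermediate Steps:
j(w) = w
(701*j(l(2, 2)) + 233017)*(-495465 - 498685) = (701*(2*(-5 + 2)) + 233017)*(-495465 - 498685) = (701*(2*(-3)) + 233017)*(-994150) = (701*(-6) + 233017)*(-994150) = (-4206 + 233017)*(-994150) = 228811*(-994150) = -227472455650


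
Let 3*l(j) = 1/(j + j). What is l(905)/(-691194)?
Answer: -1/3753183420 ≈ -2.6644e-10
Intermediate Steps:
l(j) = 1/(6*j) (l(j) = 1/(3*(j + j)) = 1/(3*((2*j))) = (1/(2*j))/3 = 1/(6*j))
l(905)/(-691194) = ((⅙)/905)/(-691194) = ((⅙)*(1/905))*(-1/691194) = (1/5430)*(-1/691194) = -1/3753183420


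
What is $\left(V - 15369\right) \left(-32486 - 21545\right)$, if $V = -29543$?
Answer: $2426640272$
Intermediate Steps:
$\left(V - 15369\right) \left(-32486 - 21545\right) = \left(-29543 - 15369\right) \left(-32486 - 21545\right) = \left(-44912\right) \left(-54031\right) = 2426640272$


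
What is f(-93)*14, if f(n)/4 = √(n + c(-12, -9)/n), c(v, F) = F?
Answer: 1344*I*√155/31 ≈ 539.76*I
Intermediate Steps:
f(n) = 4*√(n - 9/n)
f(-93)*14 = (4*√(-93 - 9/(-93)))*14 = (4*√(-93 - 9*(-1/93)))*14 = (4*√(-93 + 3/31))*14 = (4*√(-2880/31))*14 = (4*(24*I*√155/31))*14 = (96*I*√155/31)*14 = 1344*I*√155/31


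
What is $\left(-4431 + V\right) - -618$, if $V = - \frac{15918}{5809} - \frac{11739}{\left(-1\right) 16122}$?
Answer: $- \frac{119095391873}{31217566} \approx -3815.0$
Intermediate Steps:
$V = - \frac{62812715}{31217566}$ ($V = \left(-15918\right) \frac{1}{5809} - \frac{11739}{-16122} = - \frac{15918}{5809} - - \frac{3913}{5374} = - \frac{15918}{5809} + \frac{3913}{5374} = - \frac{62812715}{31217566} \approx -2.0121$)
$\left(-4431 + V\right) - -618 = \left(-4431 - \frac{62812715}{31217566}\right) - -618 = - \frac{138387847661}{31217566} + \left(-11983 + 12601\right) = - \frac{138387847661}{31217566} + 618 = - \frac{119095391873}{31217566}$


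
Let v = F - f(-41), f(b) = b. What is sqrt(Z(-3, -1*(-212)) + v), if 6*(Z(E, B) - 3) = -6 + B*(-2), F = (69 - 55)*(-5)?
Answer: I*sqrt(879)/3 ≈ 9.8826*I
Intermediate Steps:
F = -70 (F = 14*(-5) = -70)
Z(E, B) = 2 - B/3 (Z(E, B) = 3 + (-6 + B*(-2))/6 = 3 + (-6 - 2*B)/6 = 3 + (-1 - B/3) = 2 - B/3)
v = -29 (v = -70 - 1*(-41) = -70 + 41 = -29)
sqrt(Z(-3, -1*(-212)) + v) = sqrt((2 - (-1)*(-212)/3) - 29) = sqrt((2 - 1/3*212) - 29) = sqrt((2 - 212/3) - 29) = sqrt(-206/3 - 29) = sqrt(-293/3) = I*sqrt(879)/3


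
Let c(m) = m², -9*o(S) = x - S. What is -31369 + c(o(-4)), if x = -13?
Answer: -31368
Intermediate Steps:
o(S) = 13/9 + S/9 (o(S) = -(-13 - S)/9 = 13/9 + S/9)
-31369 + c(o(-4)) = -31369 + (13/9 + (⅑)*(-4))² = -31369 + (13/9 - 4/9)² = -31369 + 1² = -31369 + 1 = -31368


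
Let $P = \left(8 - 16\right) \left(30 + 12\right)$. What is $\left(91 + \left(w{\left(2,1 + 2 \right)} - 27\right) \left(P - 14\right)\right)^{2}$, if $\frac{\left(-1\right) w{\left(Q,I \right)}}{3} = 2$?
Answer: $135512881$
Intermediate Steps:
$w{\left(Q,I \right)} = -6$ ($w{\left(Q,I \right)} = \left(-3\right) 2 = -6$)
$P = -336$ ($P = \left(-8\right) 42 = -336$)
$\left(91 + \left(w{\left(2,1 + 2 \right)} - 27\right) \left(P - 14\right)\right)^{2} = \left(91 + \left(-6 - 27\right) \left(-336 - 14\right)\right)^{2} = \left(91 - -11550\right)^{2} = \left(91 + 11550\right)^{2} = 11641^{2} = 135512881$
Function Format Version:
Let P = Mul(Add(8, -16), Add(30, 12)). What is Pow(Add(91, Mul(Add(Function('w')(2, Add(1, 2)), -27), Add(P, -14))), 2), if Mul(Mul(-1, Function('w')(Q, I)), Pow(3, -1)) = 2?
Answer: 135512881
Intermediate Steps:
Function('w')(Q, I) = -6 (Function('w')(Q, I) = Mul(-3, 2) = -6)
P = -336 (P = Mul(-8, 42) = -336)
Pow(Add(91, Mul(Add(Function('w')(2, Add(1, 2)), -27), Add(P, -14))), 2) = Pow(Add(91, Mul(Add(-6, -27), Add(-336, -14))), 2) = Pow(Add(91, Mul(-33, -350)), 2) = Pow(Add(91, 11550), 2) = Pow(11641, 2) = 135512881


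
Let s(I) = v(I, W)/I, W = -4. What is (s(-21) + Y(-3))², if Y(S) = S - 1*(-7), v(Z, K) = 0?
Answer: 16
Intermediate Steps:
Y(S) = 7 + S (Y(S) = S + 7 = 7 + S)
s(I) = 0 (s(I) = 0/I = 0)
(s(-21) + Y(-3))² = (0 + (7 - 3))² = (0 + 4)² = 4² = 16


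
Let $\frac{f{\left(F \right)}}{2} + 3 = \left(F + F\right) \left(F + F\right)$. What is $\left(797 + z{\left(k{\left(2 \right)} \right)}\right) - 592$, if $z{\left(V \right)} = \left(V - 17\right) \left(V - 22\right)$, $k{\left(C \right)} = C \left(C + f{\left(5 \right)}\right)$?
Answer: $138955$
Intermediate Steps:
$f{\left(F \right)} = -6 + 8 F^{2}$ ($f{\left(F \right)} = -6 + 2 \left(F + F\right) \left(F + F\right) = -6 + 2 \cdot 2 F 2 F = -6 + 2 \cdot 4 F^{2} = -6 + 8 F^{2}$)
$k{\left(C \right)} = C \left(194 + C\right)$ ($k{\left(C \right)} = C \left(C - \left(6 - 8 \cdot 5^{2}\right)\right) = C \left(C + \left(-6 + 8 \cdot 25\right)\right) = C \left(C + \left(-6 + 200\right)\right) = C \left(C + 194\right) = C \left(194 + C\right)$)
$z{\left(V \right)} = \left(-22 + V\right) \left(-17 + V\right)$ ($z{\left(V \right)} = \left(-17 + V\right) \left(-22 + V\right) = \left(-22 + V\right) \left(-17 + V\right)$)
$\left(797 + z{\left(k{\left(2 \right)} \right)}\right) - 592 = \left(797 + \left(374 + \left(2 \left(194 + 2\right)\right)^{2} - 39 \cdot 2 \left(194 + 2\right)\right)\right) - 592 = \left(797 + \left(374 + \left(2 \cdot 196\right)^{2} - 39 \cdot 2 \cdot 196\right)\right) - 592 = \left(797 + \left(374 + 392^{2} - 15288\right)\right) - 592 = \left(797 + \left(374 + 153664 - 15288\right)\right) - 592 = \left(797 + 138750\right) - 592 = 139547 - 592 = 138955$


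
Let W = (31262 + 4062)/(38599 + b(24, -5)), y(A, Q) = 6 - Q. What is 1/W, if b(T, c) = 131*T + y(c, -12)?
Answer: 41761/35324 ≈ 1.1822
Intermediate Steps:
b(T, c) = 18 + 131*T (b(T, c) = 131*T + (6 - 1*(-12)) = 131*T + (6 + 12) = 131*T + 18 = 18 + 131*T)
W = 35324/41761 (W = (31262 + 4062)/(38599 + (18 + 131*24)) = 35324/(38599 + (18 + 3144)) = 35324/(38599 + 3162) = 35324/41761 ≈ 0.84586)
1/W = 1/(35324/41761) = 41761/35324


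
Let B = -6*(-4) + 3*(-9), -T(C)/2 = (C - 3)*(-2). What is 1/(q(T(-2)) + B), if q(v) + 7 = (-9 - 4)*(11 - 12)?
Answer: ⅓ ≈ 0.33333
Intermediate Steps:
T(C) = -12 + 4*C (T(C) = -2*(C - 3)*(-2) = -2*(-3 + C)*(-2) = -2*(6 - 2*C) = -12 + 4*C)
q(v) = 6 (q(v) = -7 + (-9 - 4)*(11 - 12) = -7 - 13*(-1) = -7 + 13 = 6)
B = -3 (B = 24 - 27 = -3)
1/(q(T(-2)) + B) = 1/(6 - 3) = 1/3 = ⅓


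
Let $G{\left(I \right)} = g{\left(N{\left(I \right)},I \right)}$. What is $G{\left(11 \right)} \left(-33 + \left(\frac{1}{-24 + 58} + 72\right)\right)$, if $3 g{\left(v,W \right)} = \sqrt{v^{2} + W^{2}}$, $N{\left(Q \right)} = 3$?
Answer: $\frac{1327 \sqrt{130}}{102} \approx 148.33$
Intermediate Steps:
$g{\left(v,W \right)} = \frac{\sqrt{W^{2} + v^{2}}}{3}$ ($g{\left(v,W \right)} = \frac{\sqrt{v^{2} + W^{2}}}{3} = \frac{\sqrt{W^{2} + v^{2}}}{3}$)
$G{\left(I \right)} = \frac{\sqrt{9 + I^{2}}}{3}$ ($G{\left(I \right)} = \frac{\sqrt{I^{2} + 3^{2}}}{3} = \frac{\sqrt{I^{2} + 9}}{3} = \frac{\sqrt{9 + I^{2}}}{3}$)
$G{\left(11 \right)} \left(-33 + \left(\frac{1}{-24 + 58} + 72\right)\right) = \frac{\sqrt{9 + 11^{2}}}{3} \left(-33 + \left(\frac{1}{-24 + 58} + 72\right)\right) = \frac{\sqrt{9 + 121}}{3} \left(-33 + \left(\frac{1}{34} + 72\right)\right) = \frac{\sqrt{130}}{3} \left(-33 + \left(\frac{1}{34} + 72\right)\right) = \frac{\sqrt{130}}{3} \left(-33 + \frac{2449}{34}\right) = \frac{\sqrt{130}}{3} \cdot \frac{1327}{34} = \frac{1327 \sqrt{130}}{102}$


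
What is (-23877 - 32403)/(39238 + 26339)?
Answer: -18760/21859 ≈ -0.85823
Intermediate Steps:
(-23877 - 32403)/(39238 + 26339) = -56280/65577 = -56280*1/65577 = -18760/21859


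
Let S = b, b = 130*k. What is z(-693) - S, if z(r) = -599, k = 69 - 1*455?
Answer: 49581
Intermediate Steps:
k = -386 (k = 69 - 455 = -386)
b = -50180 (b = 130*(-386) = -50180)
S = -50180
z(-693) - S = -599 - 1*(-50180) = -599 + 50180 = 49581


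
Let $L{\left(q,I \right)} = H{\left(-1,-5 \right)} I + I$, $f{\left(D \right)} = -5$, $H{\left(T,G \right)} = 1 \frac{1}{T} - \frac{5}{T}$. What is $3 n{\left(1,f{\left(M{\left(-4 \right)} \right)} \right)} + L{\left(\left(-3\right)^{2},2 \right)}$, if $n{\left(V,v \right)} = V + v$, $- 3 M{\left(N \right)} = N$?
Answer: $-2$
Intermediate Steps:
$H{\left(T,G \right)} = - \frac{4}{T}$ ($H{\left(T,G \right)} = \frac{1}{T} - \frac{5}{T} = - \frac{4}{T}$)
$M{\left(N \right)} = - \frac{N}{3}$
$L{\left(q,I \right)} = 5 I$ ($L{\left(q,I \right)} = - \frac{4}{-1} I + I = \left(-4\right) \left(-1\right) I + I = 4 I + I = 5 I$)
$3 n{\left(1,f{\left(M{\left(-4 \right)} \right)} \right)} + L{\left(\left(-3\right)^{2},2 \right)} = 3 \left(1 - 5\right) + 5 \cdot 2 = 3 \left(-4\right) + 10 = -12 + 10 = -2$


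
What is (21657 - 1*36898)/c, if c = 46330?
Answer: -15241/46330 ≈ -0.32897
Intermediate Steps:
(21657 - 1*36898)/c = (21657 - 1*36898)/46330 = (21657 - 36898)*(1/46330) = -15241*1/46330 = -15241/46330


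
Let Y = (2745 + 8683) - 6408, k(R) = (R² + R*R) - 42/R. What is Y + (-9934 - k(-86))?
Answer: -847379/43 ≈ -19707.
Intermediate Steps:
k(R) = -42/R + 2*R² (k(R) = (R² + R²) - 42/R = 2*R² - 42/R = -42/R + 2*R²)
Y = 5020 (Y = 11428 - 6408 = 5020)
Y + (-9934 - k(-86)) = 5020 + (-9934 - 2*(-21 + (-86)³)/(-86)) = 5020 + (-9934 - 2*(-1)*(-21 - 636056)/86) = 5020 + (-9934 - 2*(-1)*(-636077)/86) = 5020 + (-9934 - 1*636077/43) = 5020 + (-9934 - 636077/43) = 5020 - 1063239/43 = -847379/43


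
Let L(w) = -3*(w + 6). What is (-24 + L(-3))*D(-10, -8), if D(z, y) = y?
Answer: 264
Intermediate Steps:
L(w) = -18 - 3*w (L(w) = -3*(6 + w) = -18 - 3*w)
(-24 + L(-3))*D(-10, -8) = (-24 + (-18 - 3*(-3)))*(-8) = (-24 + (-18 + 9))*(-8) = (-24 - 9)*(-8) = -33*(-8) = 264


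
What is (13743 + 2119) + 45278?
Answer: 61140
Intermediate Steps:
(13743 + 2119) + 45278 = 15862 + 45278 = 61140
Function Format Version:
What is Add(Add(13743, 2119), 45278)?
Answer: 61140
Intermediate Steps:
Add(Add(13743, 2119), 45278) = Add(15862, 45278) = 61140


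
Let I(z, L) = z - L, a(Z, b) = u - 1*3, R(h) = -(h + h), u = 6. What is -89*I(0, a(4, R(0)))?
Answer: 267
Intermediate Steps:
R(h) = -2*h
a(Z, b) = 3 (a(Z, b) = 6 - 1*3 = 6 - 3 = 3)
-89*I(0, a(4, R(0))) = -89*(0 - 1*3) = -89*(0 - 3) = -89*(-3) = 267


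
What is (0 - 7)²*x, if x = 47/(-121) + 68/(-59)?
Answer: -539049/7139 ≈ -75.508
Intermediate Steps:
x = -11001/7139 (x = 47*(-1/121) + 68*(-1/59) = -47/121 - 68/59 = -11001/7139 ≈ -1.5410)
(0 - 7)²*x = (0 - 7)²*(-11001/7139) = (-7)²*(-11001/7139) = 49*(-11001/7139) = -539049/7139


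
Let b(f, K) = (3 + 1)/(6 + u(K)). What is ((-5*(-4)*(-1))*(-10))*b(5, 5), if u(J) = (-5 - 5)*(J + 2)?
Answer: -25/2 ≈ -12.500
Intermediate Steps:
u(J) = -20 - 10*J (u(J) = -10*(2 + J) = -20 - 10*J)
b(f, K) = 4/(-14 - 10*K) (b(f, K) = (3 + 1)/(6 + (-20 - 10*K)) = 4/(-14 - 10*K))
((-5*(-4)*(-1))*(-10))*b(5, 5) = ((-5*(-4)*(-1))*(-10))*(-2/(7 + 5*5)) = ((20*(-1))*(-10))*(-2/(7 + 25)) = (-20*(-10))*(-2/32) = 200*(-2*1/32) = 200*(-1/16) = -25/2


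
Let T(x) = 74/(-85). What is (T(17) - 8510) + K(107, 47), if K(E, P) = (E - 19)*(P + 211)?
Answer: 1206416/85 ≈ 14193.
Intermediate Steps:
T(x) = -74/85 (T(x) = 74*(-1/85) = -74/85)
K(E, P) = (-19 + E)*(211 + P)
(T(17) - 8510) + K(107, 47) = (-74/85 - 8510) + (-4009 - 19*47 + 211*107 + 107*47) = -723424/85 + (-4009 - 893 + 22577 + 5029) = -723424/85 + 22704 = 1206416/85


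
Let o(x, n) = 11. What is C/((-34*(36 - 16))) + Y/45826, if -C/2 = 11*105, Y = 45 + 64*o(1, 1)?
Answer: 5318369/1558084 ≈ 3.4134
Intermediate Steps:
Y = 749 (Y = 45 + 64*11 = 45 + 704 = 749)
C = -2310 (C = -22*105 = -2*1155 = -2310)
C/((-34*(36 - 16))) + Y/45826 = -2310*(-1/(34*(36 - 16))) + 749/45826 = -2310/((-34*20)) + 749*(1/45826) = -2310/(-680) + 749/45826 = -2310*(-1/680) + 749/45826 = 231/68 + 749/45826 = 5318369/1558084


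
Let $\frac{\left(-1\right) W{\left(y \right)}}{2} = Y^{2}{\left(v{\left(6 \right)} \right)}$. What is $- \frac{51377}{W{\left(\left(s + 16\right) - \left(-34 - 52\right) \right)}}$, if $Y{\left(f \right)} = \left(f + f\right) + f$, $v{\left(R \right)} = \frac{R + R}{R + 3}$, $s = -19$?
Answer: $\frac{51377}{32} \approx 1605.5$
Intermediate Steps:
$v{\left(R \right)} = \frac{2 R}{3 + R}$
$Y{\left(f \right)} = 3 f$ ($Y{\left(f \right)} = 2 f + f = 3 f$)
$W{\left(y \right)} = -32$ ($W{\left(y \right)} = - 2 \left(3 \cdot 2 \cdot 6 \frac{1}{3 + 6}\right)^{2} = - 2 \left(3 \cdot 2 \cdot 6 \cdot \frac{1}{9}\right)^{2} = - 2 \left(3 \cdot \frac{4}{3}\right)^{2} = - 2 \cdot 4^{2} = \left(-2\right) 16 = -32$)
$- \frac{51377}{W{\left(\left(s + 16\right) - \left(-34 - 52\right) \right)}} = - \frac{51377}{-32} = \left(-51377\right) \left(- \frac{1}{32}\right) = \frac{51377}{32}$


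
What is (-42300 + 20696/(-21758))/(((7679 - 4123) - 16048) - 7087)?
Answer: 460192048/212999941 ≈ 2.1605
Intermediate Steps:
(-42300 + 20696/(-21758))/(((7679 - 4123) - 16048) - 7087) = (-42300 + 20696*(-1/21758))/((3556 - 16048) - 7087) = (-42300 - 10348/10879)/(-12492 - 7087) = -460192048/10879/(-19579) = -460192048/10879*(-1/19579) = 460192048/212999941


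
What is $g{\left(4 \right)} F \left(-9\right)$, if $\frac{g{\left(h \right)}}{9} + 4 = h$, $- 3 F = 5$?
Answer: $0$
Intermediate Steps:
$F = - \frac{5}{3}$ ($F = \left(- \frac{1}{3}\right) 5 = - \frac{5}{3} \approx -1.6667$)
$g{\left(h \right)} = -36 + 9 h$
$g{\left(4 \right)} F \left(-9\right) = \left(-36 + 9 \cdot 4\right) \left(- \frac{5}{3}\right) \left(-9\right) = \left(-36 + 36\right) \left(- \frac{5}{3}\right) \left(-9\right) = 0 \left(- \frac{5}{3}\right) \left(-9\right) = 0 \left(-9\right) = 0$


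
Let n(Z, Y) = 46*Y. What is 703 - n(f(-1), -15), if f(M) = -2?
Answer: 1393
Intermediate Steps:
703 - n(f(-1), -15) = 703 - 46*(-15) = 703 - 1*(-690) = 703 + 690 = 1393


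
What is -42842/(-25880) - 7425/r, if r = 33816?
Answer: 52357753/36464920 ≈ 1.4358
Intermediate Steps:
-42842/(-25880) - 7425/r = -42842/(-25880) - 7425/33816 = -42842*(-1/25880) - 7425*1/33816 = 21421/12940 - 2475/11272 = 52357753/36464920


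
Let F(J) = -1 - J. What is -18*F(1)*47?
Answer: 1692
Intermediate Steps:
-18*F(1)*47 = -18*(-1 - 1*1)*47 = -18*(-1 - 1)*47 = -18*(-2)*47 = 36*47 = 1692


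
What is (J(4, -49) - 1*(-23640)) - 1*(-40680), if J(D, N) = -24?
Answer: 64296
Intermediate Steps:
(J(4, -49) - 1*(-23640)) - 1*(-40680) = (-24 - 1*(-23640)) - 1*(-40680) = (-24 + 23640) + 40680 = 23616 + 40680 = 64296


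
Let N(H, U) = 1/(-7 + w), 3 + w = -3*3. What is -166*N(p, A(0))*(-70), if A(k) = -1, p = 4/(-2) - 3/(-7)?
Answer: -11620/19 ≈ -611.58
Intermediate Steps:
w = -12 (w = -3 - 3*3 = -3 - 9 = -12)
p = -11/7 (p = 4*(-1/2) - 3*(-1/7) = -2 + 3/7 = -11/7 ≈ -1.5714)
N(H, U) = -1/19 (N(H, U) = 1/(-7 - 12) = 1/(-19) = -1/19)
-166*N(p, A(0))*(-70) = -166*(-1/19)*(-70) = (166/19)*(-70) = -11620/19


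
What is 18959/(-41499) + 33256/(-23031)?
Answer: -22428833/11799549 ≈ -1.9008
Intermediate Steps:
18959/(-41499) + 33256/(-23031) = 18959*(-1/41499) + 33256*(-1/23031) = -18959/41499 - 33256/23031 = -22428833/11799549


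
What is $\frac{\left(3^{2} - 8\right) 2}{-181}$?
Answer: $- \frac{2}{181} \approx -0.01105$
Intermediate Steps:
$\frac{\left(3^{2} - 8\right) 2}{-181} = \left(9 - 8\right) 2 \left(- \frac{1}{181}\right) = 1 \cdot 2 \left(- \frac{1}{181}\right) = 2 \left(- \frac{1}{181}\right) = - \frac{2}{181}$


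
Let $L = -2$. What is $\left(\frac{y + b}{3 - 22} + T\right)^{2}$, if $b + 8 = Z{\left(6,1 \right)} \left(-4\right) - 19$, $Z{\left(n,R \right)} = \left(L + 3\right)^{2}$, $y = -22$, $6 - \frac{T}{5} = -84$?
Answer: $\frac{74011609}{361} \approx 2.0502 \cdot 10^{5}$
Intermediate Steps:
$T = 450$ ($T = 30 - -420 = 30 + 420 = 450$)
$Z{\left(n,R \right)} = 1$ ($Z{\left(n,R \right)} = \left(-2 + 3\right)^{2} = 1^{2} = 1$)
$b = -31$ ($b = -8 + \left(1 \left(-4\right) - 19\right) = -8 - 23 = -31$)
$\left(\frac{y + b}{3 - 22} + T\right)^{2} = \left(\frac{-22 - 31}{3 - 22} + 450\right)^{2} = \left(- \frac{53}{-19} + 450\right)^{2} = \left(\left(-53\right) \left(- \frac{1}{19}\right) + 450\right)^{2} = \left(\frac{53}{19} + 450\right)^{2} = \left(\frac{8603}{19}\right)^{2} = \frac{74011609}{361}$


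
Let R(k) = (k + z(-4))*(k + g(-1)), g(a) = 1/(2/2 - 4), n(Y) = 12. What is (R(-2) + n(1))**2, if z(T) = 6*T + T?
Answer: 6724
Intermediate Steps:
z(T) = 7*T
g(a) = -1/3 (g(a) = 1/(2*(1/2) - 4) = 1/(1 - 4) = 1/(-3) = -1/3)
R(k) = (-28 + k)*(-1/3 + k) (R(k) = (k + 7*(-4))*(k - 1/3) = (k - 28)*(-1/3 + k) = (-28 + k)*(-1/3 + k))
(R(-2) + n(1))**2 = ((28/3 + (-2)**2 - 85/3*(-2)) + 12)**2 = ((28/3 + 4 + 170/3) + 12)**2 = (70 + 12)**2 = 82**2 = 6724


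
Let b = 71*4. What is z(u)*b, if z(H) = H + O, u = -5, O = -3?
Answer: -2272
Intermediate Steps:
z(H) = -3 + H (z(H) = H - 3 = -3 + H)
b = 284
z(u)*b = (-3 - 5)*284 = -8*284 = -2272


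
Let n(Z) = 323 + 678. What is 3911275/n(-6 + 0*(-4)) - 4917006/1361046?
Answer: 886417211774/227067841 ≈ 3903.8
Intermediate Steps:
n(Z) = 1001
3911275/n(-6 + 0*(-4)) - 4917006/1361046 = 3911275/1001 - 4917006/1361046 = 3911275*(1/1001) - 4917006*1/1361046 = 3911275/1001 - 819501/226841 = 886417211774/227067841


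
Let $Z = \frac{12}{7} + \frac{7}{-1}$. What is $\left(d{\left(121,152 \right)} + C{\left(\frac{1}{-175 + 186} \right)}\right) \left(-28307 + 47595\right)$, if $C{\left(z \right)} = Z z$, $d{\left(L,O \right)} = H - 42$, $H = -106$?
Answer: $- \frac{220519704}{77} \approx -2.8639 \cdot 10^{6}$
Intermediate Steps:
$d{\left(L,O \right)} = -148$ ($d{\left(L,O \right)} = -106 - 42 = -148$)
$Z = - \frac{37}{7}$ ($Z = 12 \cdot \frac{1}{7} + 7 \left(-1\right) = \frac{12}{7} - 7 = - \frac{37}{7} \approx -5.2857$)
$C{\left(z \right)} = - \frac{37 z}{7}$
$\left(d{\left(121,152 \right)} + C{\left(\frac{1}{-175 + 186} \right)}\right) \left(-28307 + 47595\right) = \left(-148 - \frac{37}{7 \left(-175 + 186\right)}\right) \left(-28307 + 47595\right) = \left(-148 - \frac{37}{7 \cdot 11}\right) 19288 = \left(-148 - \frac{37}{77}\right) 19288 = \left(- \frac{11433}{77}\right) 19288 = - \frac{220519704}{77}$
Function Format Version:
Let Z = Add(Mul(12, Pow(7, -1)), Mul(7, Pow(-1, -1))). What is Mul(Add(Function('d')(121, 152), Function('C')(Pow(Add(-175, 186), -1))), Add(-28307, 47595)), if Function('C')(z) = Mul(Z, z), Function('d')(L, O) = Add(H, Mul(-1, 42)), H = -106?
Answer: Rational(-220519704, 77) ≈ -2.8639e+6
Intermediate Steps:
Function('d')(L, O) = -148 (Function('d')(L, O) = Add(-106, Mul(-1, 42)) = Add(-106, -42) = -148)
Z = Rational(-37, 7) (Z = Add(Mul(12, Rational(1, 7)), Mul(7, -1)) = Add(Rational(12, 7), -7) = Rational(-37, 7) ≈ -5.2857)
Function('C')(z) = Mul(Rational(-37, 7), z)
Mul(Add(Function('d')(121, 152), Function('C')(Pow(Add(-175, 186), -1))), Add(-28307, 47595)) = Mul(Add(-148, Mul(Rational(-37, 7), Pow(Add(-175, 186), -1))), Add(-28307, 47595)) = Mul(Add(-148, Mul(Rational(-37, 7), Pow(11, -1))), 19288) = Mul(Add(-148, Mul(Rational(-37, 7), Rational(1, 11))), 19288) = Mul(Add(-148, Rational(-37, 77)), 19288) = Mul(Rational(-11433, 77), 19288) = Rational(-220519704, 77)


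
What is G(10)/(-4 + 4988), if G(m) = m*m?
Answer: 25/1246 ≈ 0.020064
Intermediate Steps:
G(m) = m**2
G(10)/(-4 + 4988) = 10**2/(-4 + 4988) = 100/4984 = 100*(1/4984) = 25/1246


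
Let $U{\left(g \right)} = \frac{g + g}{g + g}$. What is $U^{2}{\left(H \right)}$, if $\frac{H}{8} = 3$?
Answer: $1$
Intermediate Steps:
$H = 24$ ($H = 8 \cdot 3 = 24$)
$U{\left(g \right)} = 1$ ($U{\left(g \right)} = \frac{2 g}{2 g} = 2 g \frac{1}{2 g} = 1$)
$U^{2}{\left(H \right)} = 1^{2} = 1$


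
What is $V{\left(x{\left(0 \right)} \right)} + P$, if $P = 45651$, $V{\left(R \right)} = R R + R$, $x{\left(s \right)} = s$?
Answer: $45651$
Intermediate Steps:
$V{\left(R \right)} = R + R^{2}$ ($V{\left(R \right)} = R^{2} + R = R + R^{2}$)
$V{\left(x{\left(0 \right)} \right)} + P = 0 \left(1 + 0\right) + 45651 = 0 \cdot 1 + 45651 = 0 + 45651 = 45651$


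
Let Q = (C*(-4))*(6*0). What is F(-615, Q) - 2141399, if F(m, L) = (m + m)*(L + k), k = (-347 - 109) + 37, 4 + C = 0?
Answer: -1626029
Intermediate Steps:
C = -4 (C = -4 + 0 = -4)
k = -419 (k = -456 + 37 = -419)
Q = 0 (Q = (-4*(-4))*(6*0) = 16*0 = 0)
F(m, L) = 2*m*(-419 + L) (F(m, L) = (m + m)*(L - 419) = (2*m)*(-419 + L) = 2*m*(-419 + L))
F(-615, Q) - 2141399 = 2*(-615)*(-419 + 0) - 2141399 = 2*(-615)*(-419) - 2141399 = 515370 - 2141399 = -1626029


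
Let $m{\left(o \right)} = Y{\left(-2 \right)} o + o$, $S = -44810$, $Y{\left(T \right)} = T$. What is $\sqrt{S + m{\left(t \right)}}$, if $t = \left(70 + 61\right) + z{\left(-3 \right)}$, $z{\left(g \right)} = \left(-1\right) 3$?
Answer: $i \sqrt{44938} \approx 211.99 i$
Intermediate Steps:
$z{\left(g \right)} = -3$
$t = 128$ ($t = \left(70 + 61\right) - 3 = 131 - 3 = 128$)
$m{\left(o \right)} = - o$ ($m{\left(o \right)} = - 2 o + o = - o$)
$\sqrt{S + m{\left(t \right)}} = \sqrt{-44810 - 128} = \sqrt{-44938} = i \sqrt{44938}$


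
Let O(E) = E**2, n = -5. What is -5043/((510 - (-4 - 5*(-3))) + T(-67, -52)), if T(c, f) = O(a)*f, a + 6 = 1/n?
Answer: 42025/12499 ≈ 3.3623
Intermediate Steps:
a = -31/5 (a = -6 + 1/(-5) = -6 - 1/5 = -31/5 ≈ -6.2000)
T(c, f) = 961*f/25 (T(c, f) = (-31/5)**2*f = 961*f/25)
-5043/((510 - (-4 - 5*(-3))) + T(-67, -52)) = -5043/((510 - (-4 - 5*(-3))) + (961/25)*(-52)) = -5043/((510 - (-4 + 15)) - 49972/25) = -5043/((510 - 1*11) - 49972/25) = -5043/((510 - 11) - 49972/25) = -5043/(499 - 49972/25) = -5043/(-37497/25) = -5043*(-25/37497) = 42025/12499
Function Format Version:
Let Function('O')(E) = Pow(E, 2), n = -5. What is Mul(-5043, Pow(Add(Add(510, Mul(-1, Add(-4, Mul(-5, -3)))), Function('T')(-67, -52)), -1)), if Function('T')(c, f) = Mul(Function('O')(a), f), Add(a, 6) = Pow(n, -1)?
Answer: Rational(42025, 12499) ≈ 3.3623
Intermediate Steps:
a = Rational(-31, 5) (a = Add(-6, Pow(-5, -1)) = Add(-6, Rational(-1, 5)) = Rational(-31, 5) ≈ -6.2000)
Function('T')(c, f) = Mul(Rational(961, 25), f) (Function('T')(c, f) = Mul(Pow(Rational(-31, 5), 2), f) = Mul(Rational(961, 25), f))
Mul(-5043, Pow(Add(Add(510, Mul(-1, Add(-4, Mul(-5, -3)))), Function('T')(-67, -52)), -1)) = Mul(-5043, Pow(Add(Add(510, Mul(-1, Add(-4, Mul(-5, -3)))), Mul(Rational(961, 25), -52)), -1)) = Mul(-5043, Pow(Add(Add(510, Mul(-1, Add(-4, 15))), Rational(-49972, 25)), -1)) = Mul(-5043, Pow(Add(Add(510, Mul(-1, 11)), Rational(-49972, 25)), -1)) = Mul(-5043, Pow(Add(Add(510, -11), Rational(-49972, 25)), -1)) = Mul(-5043, Pow(Add(499, Rational(-49972, 25)), -1)) = Mul(-5043, Pow(Rational(-37497, 25), -1)) = Mul(-5043, Rational(-25, 37497)) = Rational(42025, 12499)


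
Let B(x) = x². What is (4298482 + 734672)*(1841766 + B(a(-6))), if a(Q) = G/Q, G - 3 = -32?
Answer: 55620056940203/6 ≈ 9.2700e+12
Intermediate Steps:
G = -29 (G = 3 - 32 = -29)
a(Q) = -29/Q
(4298482 + 734672)*(1841766 + B(a(-6))) = (4298482 + 734672)*(1841766 + (-29/(-6))²) = 5033154*(1841766 + (-29*(-⅙))²) = 5033154*(1841766 + (29/6)²) = 5033154*(1841766 + 841/36) = 5033154*(66304417/36) = 55620056940203/6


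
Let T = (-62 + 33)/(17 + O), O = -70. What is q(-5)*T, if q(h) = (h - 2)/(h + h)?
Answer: 203/530 ≈ 0.38302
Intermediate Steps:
q(h) = (-2 + h)/(2*h) (q(h) = (-2 + h)/((2*h)) = (-2 + h)*(1/(2*h)) = (-2 + h)/(2*h))
T = 29/53 (T = (-62 + 33)/(17 - 70) = -29/(-53) = -29*(-1/53) = 29/53 ≈ 0.54717)
q(-5)*T = ((½)*(-2 - 5)/(-5))*(29/53) = ((½)*(-⅕)*(-7))*(29/53) = (7/10)*(29/53) = 203/530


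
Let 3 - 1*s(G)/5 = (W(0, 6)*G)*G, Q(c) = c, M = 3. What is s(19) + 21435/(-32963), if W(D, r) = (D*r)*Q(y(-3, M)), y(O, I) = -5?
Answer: 473010/32963 ≈ 14.350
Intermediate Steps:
W(D, r) = -5*D*r (W(D, r) = (D*r)*(-5) = -5*D*r)
s(G) = 15 (s(G) = 15 - 5*(-5*0*6)*G*G = 15 - 5*0*G*G = 15 - 0*G = 15 - 5*0 = 15 + 0 = 15)
s(19) + 21435/(-32963) = 15 + 21435/(-32963) = 15 + 21435*(-1/32963) = 15 - 21435/32963 = 473010/32963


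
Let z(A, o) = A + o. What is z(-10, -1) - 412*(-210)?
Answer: 86509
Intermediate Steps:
z(-10, -1) - 412*(-210) = (-10 - 1) - 412*(-210) = -11 + 86520 = 86509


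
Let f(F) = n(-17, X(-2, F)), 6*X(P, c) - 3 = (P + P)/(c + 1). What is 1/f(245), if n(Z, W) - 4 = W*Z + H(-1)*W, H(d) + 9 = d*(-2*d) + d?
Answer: -738/7691 ≈ -0.095956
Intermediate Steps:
X(P, c) = ½ + P/(3*(1 + c)) (X(P, c) = ½ + ((P + P)/(c + 1))/6 = ½ + ((2*P)/(1 + c))/6 = ½ + (2*P/(1 + c))/6 = ½ + P/(3*(1 + c)))
H(d) = -9 + d - 2*d² (H(d) = -9 + (d*(-2*d) + d) = -9 + (-2*d² + d) = -9 + (d - 2*d²) = -9 + d - 2*d²)
n(Z, W) = 4 - 12*W + W*Z (n(Z, W) = 4 + (W*Z + (-9 - 1 - 2*(-1)²)*W) = 4 + (W*Z + (-9 - 1 - 2*1)*W) = 4 + (W*Z + (-9 - 1 - 2)*W) = 4 + (W*Z - 12*W) = 4 + (-12*W + W*Z) = 4 - 12*W + W*Z)
f(F) = 4 - 29*(-1 + 3*F)/(6*(1 + F)) (f(F) = 4 - 2*(3 + 2*(-2) + 3*F)/(1 + F) + ((3 + 2*(-2) + 3*F)/(6*(1 + F)))*(-17) = 4 - 2*(3 - 4 + 3*F)/(1 + F) + ((3 - 4 + 3*F)/(6*(1 + F)))*(-17) = 4 - 2*(-1 + 3*F)/(1 + F) + ((-1 + 3*F)/(6*(1 + F)))*(-17) = 4 - 2*(-1 + 3*F)/(1 + F) - 17*(-1 + 3*F)/(6*(1 + F)) = 4 - 29*(-1 + 3*F)/(6*(1 + F)))
1/f(245) = 1/((53 - 63*245)/(6*(1 + 245))) = 1/((⅙)*(53 - 15435)/246) = 1/((⅙)*(1/246)*(-15382)) = 1/(-7691/738) = -738/7691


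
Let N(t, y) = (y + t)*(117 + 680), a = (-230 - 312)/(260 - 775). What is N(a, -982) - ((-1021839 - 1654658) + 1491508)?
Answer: 207634499/515 ≈ 4.0317e+5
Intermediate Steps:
a = 542/515 (a = -542/(-515) = -542*(-1/515) = 542/515 ≈ 1.0524)
N(t, y) = 797*t + 797*y (N(t, y) = (t + y)*797 = 797*t + 797*y)
N(a, -982) - ((-1021839 - 1654658) + 1491508) = (797*(542/515) + 797*(-982)) - ((-1021839 - 1654658) + 1491508) = (431974/515 - 782654) - (-2676497 + 1491508) = -402634836/515 - 1*(-1184989) = -402634836/515 + 1184989 = 207634499/515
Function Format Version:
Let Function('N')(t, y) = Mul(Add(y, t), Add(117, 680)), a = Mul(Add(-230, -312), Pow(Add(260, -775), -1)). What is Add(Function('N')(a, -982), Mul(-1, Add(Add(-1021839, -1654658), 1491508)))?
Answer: Rational(207634499, 515) ≈ 4.0317e+5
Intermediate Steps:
a = Rational(542, 515) (a = Mul(-542, Pow(-515, -1)) = Mul(-542, Rational(-1, 515)) = Rational(542, 515) ≈ 1.0524)
Function('N')(t, y) = Add(Mul(797, t), Mul(797, y)) (Function('N')(t, y) = Mul(Add(t, y), 797) = Add(Mul(797, t), Mul(797, y)))
Add(Function('N')(a, -982), Mul(-1, Add(Add(-1021839, -1654658), 1491508))) = Add(Add(Mul(797, Rational(542, 515)), Mul(797, -982)), Mul(-1, Add(Add(-1021839, -1654658), 1491508))) = Add(Add(Rational(431974, 515), -782654), Mul(-1, Add(-2676497, 1491508))) = Add(Rational(-402634836, 515), Mul(-1, -1184989)) = Add(Rational(-402634836, 515), 1184989) = Rational(207634499, 515)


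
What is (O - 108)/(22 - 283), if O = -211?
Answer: 11/9 ≈ 1.2222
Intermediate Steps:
(O - 108)/(22 - 283) = (-211 - 108)/(22 - 283) = -319/(-261) = -319*(-1/261) = 11/9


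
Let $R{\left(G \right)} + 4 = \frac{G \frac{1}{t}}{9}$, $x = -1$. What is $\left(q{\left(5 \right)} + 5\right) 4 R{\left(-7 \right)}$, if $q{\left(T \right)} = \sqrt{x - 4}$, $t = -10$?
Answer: $- \frac{706}{9} - \frac{706 i \sqrt{5}}{45} \approx -78.444 - 35.081 i$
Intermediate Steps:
$q{\left(T \right)} = i \sqrt{5}$ ($q{\left(T \right)} = \sqrt{-1 - 4} = \sqrt{-5} = i \sqrt{5}$)
$R{\left(G \right)} = -4 - \frac{G}{90}$ ($R{\left(G \right)} = -4 + \frac{G \frac{1}{-10}}{9} = -4 + G \left(- \frac{1}{10}\right) \frac{1}{9} = -4 + - \frac{G}{10} \cdot \frac{1}{9} = -4 - \frac{G}{90}$)
$\left(q{\left(5 \right)} + 5\right) 4 R{\left(-7 \right)} = \left(i \sqrt{5} + 5\right) 4 \left(-4 - - \frac{7}{90}\right) = \left(5 + i \sqrt{5}\right) 4 \left(-4 + \frac{7}{90}\right) = \left(20 + 4 i \sqrt{5}\right) \left(- \frac{353}{90}\right) = - \frac{706}{9} - \frac{706 i \sqrt{5}}{45}$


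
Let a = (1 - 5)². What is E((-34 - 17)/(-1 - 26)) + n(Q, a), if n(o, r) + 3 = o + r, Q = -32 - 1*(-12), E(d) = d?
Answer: -46/9 ≈ -5.1111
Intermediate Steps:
a = 16 (a = (-4)² = 16)
Q = -20 (Q = -32 + 12 = -20)
n(o, r) = -3 + o + r (n(o, r) = -3 + (o + r) = -3 + o + r)
E((-34 - 17)/(-1 - 26)) + n(Q, a) = (-34 - 17)/(-1 - 26) + (-3 - 20 + 16) = -51/(-27) - 7 = -51*(-1/27) - 7 = 17/9 - 7 = -46/9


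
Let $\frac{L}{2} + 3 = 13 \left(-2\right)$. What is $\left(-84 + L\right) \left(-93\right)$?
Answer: $13206$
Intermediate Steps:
$L = -58$ ($L = -6 + 2 \cdot 13 \left(-2\right) = -6 + 2 \left(-26\right) = -6 - 52 = -58$)
$\left(-84 + L\right) \left(-93\right) = \left(-84 - 58\right) \left(-93\right) = \left(-142\right) \left(-93\right) = 13206$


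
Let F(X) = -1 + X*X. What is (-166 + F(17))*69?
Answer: 8418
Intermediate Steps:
F(X) = -1 + X²
(-166 + F(17))*69 = (-166 + (-1 + 17²))*69 = (-166 + (-1 + 289))*69 = (-166 + 288)*69 = 122*69 = 8418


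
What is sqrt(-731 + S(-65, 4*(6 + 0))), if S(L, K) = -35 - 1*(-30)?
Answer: 4*I*sqrt(46) ≈ 27.129*I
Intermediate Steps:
S(L, K) = -5 (S(L, K) = -35 + 30 = -5)
sqrt(-731 + S(-65, 4*(6 + 0))) = sqrt(-731 - 5) = sqrt(-736) = 4*I*sqrt(46)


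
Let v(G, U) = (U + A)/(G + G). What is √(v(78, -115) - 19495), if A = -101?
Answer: 17*I*√11401/13 ≈ 139.63*I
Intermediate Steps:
v(G, U) = (-101 + U)/(2*G) (v(G, U) = (U - 101)/(G + G) = (-101 + U)/((2*G)) = (-101 + U)*(1/(2*G)) = (-101 + U)/(2*G))
√(v(78, -115) - 19495) = √((½)*(-101 - 115)/78 - 19495) = √((½)*(1/78)*(-216) - 19495) = √(-18/13 - 19495) = √(-253453/13) = 17*I*√11401/13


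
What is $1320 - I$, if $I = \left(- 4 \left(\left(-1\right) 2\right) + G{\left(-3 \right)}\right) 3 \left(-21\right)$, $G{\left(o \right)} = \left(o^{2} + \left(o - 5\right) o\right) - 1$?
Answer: $3840$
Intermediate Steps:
$G{\left(o \right)} = -1 + o^{2} + o \left(-5 + o\right)$ ($G{\left(o \right)} = \left(o^{2} + \left(o - 5\right) o\right) - 1 = \left(o^{2} + \left(-5 + o\right) o\right) - 1 = \left(o^{2} + o \left(-5 + o\right)\right) - 1 = -1 + o^{2} + o \left(-5 + o\right)$)
$I = -2520$ ($I = \left(- 4 \left(\left(-1\right) 2\right) - \left(-14 - 18\right)\right) 3 \left(-21\right) = \left(\left(-4\right) \left(-2\right) + \left(-1 + 15 + 2 \cdot 9\right)\right) \left(-63\right) = \left(8 + \left(-1 + 15 + 18\right)\right) \left(-63\right) = \left(8 + 32\right) \left(-63\right) = 40 \left(-63\right) = -2520$)
$1320 - I = 1320 - -2520 = 1320 + 2520 = 3840$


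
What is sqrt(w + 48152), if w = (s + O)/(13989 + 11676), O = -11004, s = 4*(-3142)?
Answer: 2*sqrt(7929185760705)/25665 ≈ 219.43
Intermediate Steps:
s = -12568
w = -23572/25665 (w = (-12568 - 11004)/(13989 + 11676) = -23572/25665 ≈ -0.91845)
sqrt(w + 48152) = sqrt(-23572/25665 + 48152) = sqrt(1235797508/25665) = 2*sqrt(7929185760705)/25665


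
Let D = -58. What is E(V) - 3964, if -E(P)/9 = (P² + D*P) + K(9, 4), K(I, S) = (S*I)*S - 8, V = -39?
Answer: -39235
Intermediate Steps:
K(I, S) = -8 + I*S² (K(I, S) = (I*S)*S - 8 = I*S² - 8 = -8 + I*S²)
E(P) = -1224 - 9*P² + 522*P (E(P) = -9*((P² - 58*P) + (-8 + 9*4²)) = -9*((P² - 58*P) + (-8 + 9*16)) = -9*((P² - 58*P) + (-8 + 144)) = -9*((P² - 58*P) + 136) = -9*(136 + P² - 58*P) = -1224 - 9*P² + 522*P)
E(V) - 3964 = (-1224 - 9*(-39)² + 522*(-39)) - 3964 = (-1224 - 9*1521 - 20358) - 3964 = (-1224 - 13689 - 20358) - 3964 = -35271 - 3964 = -39235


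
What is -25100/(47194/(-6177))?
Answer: 77521350/23597 ≈ 3285.2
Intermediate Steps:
-25100/(47194/(-6177)) = -25100/(47194*(-1/6177)) = -25100/(-47194/6177) = -25100*(-6177/47194) = 77521350/23597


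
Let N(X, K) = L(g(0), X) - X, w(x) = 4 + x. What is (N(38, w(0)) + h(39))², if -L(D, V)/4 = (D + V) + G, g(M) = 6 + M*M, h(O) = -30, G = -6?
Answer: 48400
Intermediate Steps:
g(M) = 6 + M²
L(D, V) = 24 - 4*D - 4*V (L(D, V) = -4*((D + V) - 6) = -4*(-6 + D + V) = 24 - 4*D - 4*V)
N(X, K) = -5*X (N(X, K) = (24 - 4*(6 + 0²) - 4*X) - X = (24 - 4*(6 + 0) - 4*X) - X = (24 - 4*6 - 4*X) - X = (24 - 24 - 4*X) - X = -4*X - X = -5*X)
(N(38, w(0)) + h(39))² = (-5*38 - 30)² = (-190 - 30)² = (-220)² = 48400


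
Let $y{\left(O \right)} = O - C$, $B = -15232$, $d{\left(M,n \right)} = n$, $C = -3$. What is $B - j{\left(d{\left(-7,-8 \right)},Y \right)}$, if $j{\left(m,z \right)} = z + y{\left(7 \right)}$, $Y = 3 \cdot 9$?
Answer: $-15269$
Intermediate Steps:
$y{\left(O \right)} = 3 + O$ ($y{\left(O \right)} = O - -3 = O + 3 = 3 + O$)
$Y = 27$
$j{\left(m,z \right)} = 10 + z$ ($j{\left(m,z \right)} = z + \left(3 + 7\right) = z + 10 = 10 + z$)
$B - j{\left(d{\left(-7,-8 \right)},Y \right)} = -15232 - \left(10 + 27\right) = -15232 - 37 = -15269$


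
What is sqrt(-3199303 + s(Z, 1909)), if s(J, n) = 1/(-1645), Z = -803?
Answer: 2*I*sqrt(2164348475555)/1645 ≈ 1788.7*I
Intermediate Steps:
s(J, n) = -1/1645
sqrt(-3199303 + s(Z, 1909)) = sqrt(-3199303 - 1/1645) = sqrt(-5262853436/1645) = 2*I*sqrt(2164348475555)/1645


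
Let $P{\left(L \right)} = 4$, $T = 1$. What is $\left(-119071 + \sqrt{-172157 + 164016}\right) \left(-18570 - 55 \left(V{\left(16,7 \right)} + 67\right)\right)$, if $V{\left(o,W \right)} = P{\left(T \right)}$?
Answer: $2676120725 - 22475 i \sqrt{8141} \approx 2.6761 \cdot 10^{9} - 2.0279 \cdot 10^{6} i$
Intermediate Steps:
$V{\left(o,W \right)} = 4$
$\left(-119071 + \sqrt{-172157 + 164016}\right) \left(-18570 - 55 \left(V{\left(16,7 \right)} + 67\right)\right) = \left(-119071 + \sqrt{-172157 + 164016}\right) \left(-18570 - 55 \left(4 + 67\right)\right) = \left(-119071 + \sqrt{-8141}\right) \left(-18570 - 3905\right) = \left(-119071 + i \sqrt{8141}\right) \left(-18570 - 3905\right) = \left(-119071 + i \sqrt{8141}\right) \left(-22475\right) = 2676120725 - 22475 i \sqrt{8141}$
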